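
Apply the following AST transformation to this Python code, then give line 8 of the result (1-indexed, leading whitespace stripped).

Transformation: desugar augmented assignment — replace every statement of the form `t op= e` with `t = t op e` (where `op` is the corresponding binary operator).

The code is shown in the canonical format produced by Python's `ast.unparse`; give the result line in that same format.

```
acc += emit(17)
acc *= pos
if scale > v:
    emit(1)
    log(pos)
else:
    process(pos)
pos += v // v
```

Transformed code:
acc = acc + emit(17)
acc = acc * pos
if scale > v:
    emit(1)
    log(pos)
else:
    process(pos)
pos = pos + v // v

pos = pos + v // v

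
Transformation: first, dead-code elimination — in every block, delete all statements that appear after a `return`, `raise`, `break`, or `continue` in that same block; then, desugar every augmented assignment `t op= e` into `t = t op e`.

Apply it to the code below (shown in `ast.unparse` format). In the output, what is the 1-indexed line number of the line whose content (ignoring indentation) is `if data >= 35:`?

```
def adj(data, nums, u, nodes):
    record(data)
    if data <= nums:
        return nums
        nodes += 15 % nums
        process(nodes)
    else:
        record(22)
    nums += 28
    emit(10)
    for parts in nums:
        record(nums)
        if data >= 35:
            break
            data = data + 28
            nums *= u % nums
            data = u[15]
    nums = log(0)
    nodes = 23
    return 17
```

11

Transformed code:
def adj(data, nums, u, nodes):
    record(data)
    if data <= nums:
        return nums
    else:
        record(22)
    nums = nums + 28
    emit(10)
    for parts in nums:
        record(nums)
        if data >= 35:
            break
    nums = log(0)
    nodes = 23
    return 17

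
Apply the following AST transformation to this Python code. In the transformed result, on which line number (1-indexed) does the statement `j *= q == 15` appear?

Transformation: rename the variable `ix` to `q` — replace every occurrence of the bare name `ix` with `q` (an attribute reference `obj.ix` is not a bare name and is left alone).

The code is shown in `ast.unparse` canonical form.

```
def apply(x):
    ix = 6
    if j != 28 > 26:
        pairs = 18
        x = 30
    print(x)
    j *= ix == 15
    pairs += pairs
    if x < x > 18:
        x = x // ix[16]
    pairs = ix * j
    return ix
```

Transformed code:
def apply(x):
    q = 6
    if j != 28 > 26:
        pairs = 18
        x = 30
    print(x)
    j *= q == 15
    pairs += pairs
    if x < x > 18:
        x = x // q[16]
    pairs = q * j
    return q

7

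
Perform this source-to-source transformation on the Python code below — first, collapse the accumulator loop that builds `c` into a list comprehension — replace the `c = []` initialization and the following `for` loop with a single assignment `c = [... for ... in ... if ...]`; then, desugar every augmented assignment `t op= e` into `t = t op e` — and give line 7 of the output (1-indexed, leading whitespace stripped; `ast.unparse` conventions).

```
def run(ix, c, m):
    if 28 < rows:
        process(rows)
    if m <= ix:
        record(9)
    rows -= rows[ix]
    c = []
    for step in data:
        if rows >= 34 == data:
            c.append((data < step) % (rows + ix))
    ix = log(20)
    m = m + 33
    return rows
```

c = [(data < step) % (rows + ix) for step in data if rows >= 34 == data]

Transformed code:
def run(ix, c, m):
    if 28 < rows:
        process(rows)
    if m <= ix:
        record(9)
    rows = rows - rows[ix]
    c = [(data < step) % (rows + ix) for step in data if rows >= 34 == data]
    ix = log(20)
    m = m + 33
    return rows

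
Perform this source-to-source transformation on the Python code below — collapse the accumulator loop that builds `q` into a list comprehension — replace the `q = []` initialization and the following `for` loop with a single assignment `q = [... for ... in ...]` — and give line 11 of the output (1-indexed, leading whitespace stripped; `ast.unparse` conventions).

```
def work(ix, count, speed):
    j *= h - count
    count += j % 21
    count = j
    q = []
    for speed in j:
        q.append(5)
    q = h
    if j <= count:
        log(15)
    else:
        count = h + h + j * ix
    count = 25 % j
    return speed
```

count = 25 % j

Transformed code:
def work(ix, count, speed):
    j *= h - count
    count += j % 21
    count = j
    q = [5 for speed in j]
    q = h
    if j <= count:
        log(15)
    else:
        count = h + h + j * ix
    count = 25 % j
    return speed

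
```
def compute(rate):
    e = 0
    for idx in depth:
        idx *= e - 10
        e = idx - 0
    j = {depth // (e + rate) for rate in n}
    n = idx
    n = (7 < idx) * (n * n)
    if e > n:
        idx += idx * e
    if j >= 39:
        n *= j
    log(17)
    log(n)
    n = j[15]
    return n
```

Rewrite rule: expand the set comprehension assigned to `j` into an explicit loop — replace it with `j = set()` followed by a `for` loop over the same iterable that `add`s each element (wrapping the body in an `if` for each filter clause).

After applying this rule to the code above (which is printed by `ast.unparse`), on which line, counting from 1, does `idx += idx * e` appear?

Transformed code:
def compute(rate):
    e = 0
    for idx in depth:
        idx *= e - 10
        e = idx - 0
    j = set()
    for rate in n:
        j.add(depth // (e + rate))
    n = idx
    n = (7 < idx) * (n * n)
    if e > n:
        idx += idx * e
    if j >= 39:
        n *= j
    log(17)
    log(n)
    n = j[15]
    return n

12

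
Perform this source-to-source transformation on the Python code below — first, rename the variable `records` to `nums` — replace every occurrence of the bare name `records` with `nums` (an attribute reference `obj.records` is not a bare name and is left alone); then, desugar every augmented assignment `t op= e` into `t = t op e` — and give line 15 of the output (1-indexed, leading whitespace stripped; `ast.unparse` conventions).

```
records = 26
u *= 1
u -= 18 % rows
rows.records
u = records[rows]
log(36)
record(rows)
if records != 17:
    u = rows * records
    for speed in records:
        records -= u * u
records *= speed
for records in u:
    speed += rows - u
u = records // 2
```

u = nums // 2

Transformed code:
nums = 26
u = u * 1
u = u - 18 % rows
rows.records
u = nums[rows]
log(36)
record(rows)
if nums != 17:
    u = rows * nums
    for speed in nums:
        nums = nums - u * u
nums = nums * speed
for nums in u:
    speed = speed + (rows - u)
u = nums // 2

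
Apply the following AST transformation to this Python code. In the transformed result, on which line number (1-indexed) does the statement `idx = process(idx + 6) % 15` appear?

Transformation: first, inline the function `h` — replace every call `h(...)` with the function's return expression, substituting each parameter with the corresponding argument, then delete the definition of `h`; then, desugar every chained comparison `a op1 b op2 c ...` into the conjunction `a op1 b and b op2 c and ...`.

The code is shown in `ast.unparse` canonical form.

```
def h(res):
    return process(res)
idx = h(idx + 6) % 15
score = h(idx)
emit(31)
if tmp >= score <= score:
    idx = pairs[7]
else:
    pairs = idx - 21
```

Transformed code:
idx = process(idx + 6) % 15
score = process(idx)
emit(31)
if tmp >= score and score <= score:
    idx = pairs[7]
else:
    pairs = idx - 21

1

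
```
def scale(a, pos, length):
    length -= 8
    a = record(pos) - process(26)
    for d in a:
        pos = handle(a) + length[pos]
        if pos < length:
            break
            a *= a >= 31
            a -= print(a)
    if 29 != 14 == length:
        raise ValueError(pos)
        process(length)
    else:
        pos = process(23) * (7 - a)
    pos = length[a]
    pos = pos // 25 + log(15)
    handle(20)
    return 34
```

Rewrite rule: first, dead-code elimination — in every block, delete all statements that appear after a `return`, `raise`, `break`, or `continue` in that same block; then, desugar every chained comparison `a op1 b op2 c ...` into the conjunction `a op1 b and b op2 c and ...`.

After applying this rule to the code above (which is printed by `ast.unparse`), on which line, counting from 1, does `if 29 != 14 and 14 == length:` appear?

Transformed code:
def scale(a, pos, length):
    length -= 8
    a = record(pos) - process(26)
    for d in a:
        pos = handle(a) + length[pos]
        if pos < length:
            break
    if 29 != 14 and 14 == length:
        raise ValueError(pos)
    else:
        pos = process(23) * (7 - a)
    pos = length[a]
    pos = pos // 25 + log(15)
    handle(20)
    return 34

8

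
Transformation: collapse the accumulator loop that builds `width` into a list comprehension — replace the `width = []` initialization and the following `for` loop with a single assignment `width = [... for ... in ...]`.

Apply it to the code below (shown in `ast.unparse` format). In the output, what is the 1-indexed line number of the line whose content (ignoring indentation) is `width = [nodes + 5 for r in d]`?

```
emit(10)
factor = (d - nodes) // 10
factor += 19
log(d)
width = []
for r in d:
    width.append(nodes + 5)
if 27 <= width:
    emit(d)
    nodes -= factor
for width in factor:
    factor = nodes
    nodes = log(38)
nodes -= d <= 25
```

5

Transformed code:
emit(10)
factor = (d - nodes) // 10
factor += 19
log(d)
width = [nodes + 5 for r in d]
if 27 <= width:
    emit(d)
    nodes -= factor
for width in factor:
    factor = nodes
    nodes = log(38)
nodes -= d <= 25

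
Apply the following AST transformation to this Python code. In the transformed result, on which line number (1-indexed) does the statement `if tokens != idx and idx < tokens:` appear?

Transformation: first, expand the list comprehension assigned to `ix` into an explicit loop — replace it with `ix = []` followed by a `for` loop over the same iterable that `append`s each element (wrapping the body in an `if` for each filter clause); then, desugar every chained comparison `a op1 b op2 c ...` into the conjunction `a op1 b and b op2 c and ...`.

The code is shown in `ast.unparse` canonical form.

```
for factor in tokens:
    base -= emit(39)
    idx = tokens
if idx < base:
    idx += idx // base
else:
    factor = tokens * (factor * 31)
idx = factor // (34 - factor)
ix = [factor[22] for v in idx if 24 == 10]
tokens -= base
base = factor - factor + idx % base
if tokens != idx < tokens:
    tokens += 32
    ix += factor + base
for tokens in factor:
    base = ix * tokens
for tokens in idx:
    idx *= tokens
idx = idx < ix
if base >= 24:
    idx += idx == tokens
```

Transformed code:
for factor in tokens:
    base -= emit(39)
    idx = tokens
if idx < base:
    idx += idx // base
else:
    factor = tokens * (factor * 31)
idx = factor // (34 - factor)
ix = []
for v in idx:
    if 24 == 10:
        ix.append(factor[22])
tokens -= base
base = factor - factor + idx % base
if tokens != idx and idx < tokens:
    tokens += 32
    ix += factor + base
for tokens in factor:
    base = ix * tokens
for tokens in idx:
    idx *= tokens
idx = idx < ix
if base >= 24:
    idx += idx == tokens

15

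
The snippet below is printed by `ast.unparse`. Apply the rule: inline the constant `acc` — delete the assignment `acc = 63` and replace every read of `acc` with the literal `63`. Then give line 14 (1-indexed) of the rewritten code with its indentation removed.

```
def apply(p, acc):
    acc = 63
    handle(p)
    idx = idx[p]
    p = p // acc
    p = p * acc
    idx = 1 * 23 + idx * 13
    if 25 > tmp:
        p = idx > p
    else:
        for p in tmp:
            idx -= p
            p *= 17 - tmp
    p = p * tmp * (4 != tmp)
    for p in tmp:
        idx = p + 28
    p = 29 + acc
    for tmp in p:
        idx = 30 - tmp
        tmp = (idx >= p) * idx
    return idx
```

for p in tmp:

Transformed code:
def apply(p, acc):
    handle(p)
    idx = idx[p]
    p = p // 63
    p = p * 63
    idx = 1 * 23 + idx * 13
    if 25 > tmp:
        p = idx > p
    else:
        for p in tmp:
            idx -= p
            p *= 17 - tmp
    p = p * tmp * (4 != tmp)
    for p in tmp:
        idx = p + 28
    p = 29 + 63
    for tmp in p:
        idx = 30 - tmp
        tmp = (idx >= p) * idx
    return idx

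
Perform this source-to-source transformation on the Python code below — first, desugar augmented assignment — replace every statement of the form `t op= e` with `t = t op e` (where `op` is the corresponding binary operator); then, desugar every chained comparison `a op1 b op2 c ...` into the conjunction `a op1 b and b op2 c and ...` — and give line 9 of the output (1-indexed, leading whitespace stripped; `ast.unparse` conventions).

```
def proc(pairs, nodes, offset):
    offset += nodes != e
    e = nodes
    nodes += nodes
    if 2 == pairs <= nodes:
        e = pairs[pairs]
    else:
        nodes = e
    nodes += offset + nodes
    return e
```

nodes = nodes + (offset + nodes)

Transformed code:
def proc(pairs, nodes, offset):
    offset = offset + (nodes != e)
    e = nodes
    nodes = nodes + nodes
    if 2 == pairs and pairs <= nodes:
        e = pairs[pairs]
    else:
        nodes = e
    nodes = nodes + (offset + nodes)
    return e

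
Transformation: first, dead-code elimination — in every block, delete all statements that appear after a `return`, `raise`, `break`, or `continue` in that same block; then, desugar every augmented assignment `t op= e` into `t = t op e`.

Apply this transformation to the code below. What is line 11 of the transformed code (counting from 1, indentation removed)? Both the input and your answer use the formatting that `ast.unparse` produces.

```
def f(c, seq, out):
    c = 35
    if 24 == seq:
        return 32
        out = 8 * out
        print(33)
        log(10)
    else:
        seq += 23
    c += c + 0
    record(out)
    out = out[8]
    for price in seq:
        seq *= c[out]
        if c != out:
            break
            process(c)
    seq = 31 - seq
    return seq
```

seq = seq * c[out]

Transformed code:
def f(c, seq, out):
    c = 35
    if 24 == seq:
        return 32
    else:
        seq = seq + 23
    c = c + (c + 0)
    record(out)
    out = out[8]
    for price in seq:
        seq = seq * c[out]
        if c != out:
            break
    seq = 31 - seq
    return seq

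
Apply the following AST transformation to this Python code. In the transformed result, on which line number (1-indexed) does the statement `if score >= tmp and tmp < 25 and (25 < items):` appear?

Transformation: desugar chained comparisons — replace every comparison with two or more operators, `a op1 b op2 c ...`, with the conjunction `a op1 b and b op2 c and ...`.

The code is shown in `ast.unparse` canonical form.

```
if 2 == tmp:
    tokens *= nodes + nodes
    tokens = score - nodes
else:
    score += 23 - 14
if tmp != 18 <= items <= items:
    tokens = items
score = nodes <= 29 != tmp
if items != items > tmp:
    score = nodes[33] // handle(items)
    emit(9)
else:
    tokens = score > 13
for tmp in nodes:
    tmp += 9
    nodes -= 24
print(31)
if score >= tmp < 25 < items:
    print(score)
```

18

Transformed code:
if 2 == tmp:
    tokens *= nodes + nodes
    tokens = score - nodes
else:
    score += 23 - 14
if tmp != 18 and 18 <= items and (items <= items):
    tokens = items
score = nodes <= 29 and 29 != tmp
if items != items and items > tmp:
    score = nodes[33] // handle(items)
    emit(9)
else:
    tokens = score > 13
for tmp in nodes:
    tmp += 9
    nodes -= 24
print(31)
if score >= tmp and tmp < 25 and (25 < items):
    print(score)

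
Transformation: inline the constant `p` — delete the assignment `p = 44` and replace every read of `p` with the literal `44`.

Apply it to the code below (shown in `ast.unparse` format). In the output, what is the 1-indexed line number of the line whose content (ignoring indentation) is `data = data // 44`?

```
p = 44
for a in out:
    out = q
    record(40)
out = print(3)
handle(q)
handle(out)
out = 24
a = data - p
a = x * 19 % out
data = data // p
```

10

Transformed code:
for a in out:
    out = q
    record(40)
out = print(3)
handle(q)
handle(out)
out = 24
a = data - 44
a = x * 19 % out
data = data // 44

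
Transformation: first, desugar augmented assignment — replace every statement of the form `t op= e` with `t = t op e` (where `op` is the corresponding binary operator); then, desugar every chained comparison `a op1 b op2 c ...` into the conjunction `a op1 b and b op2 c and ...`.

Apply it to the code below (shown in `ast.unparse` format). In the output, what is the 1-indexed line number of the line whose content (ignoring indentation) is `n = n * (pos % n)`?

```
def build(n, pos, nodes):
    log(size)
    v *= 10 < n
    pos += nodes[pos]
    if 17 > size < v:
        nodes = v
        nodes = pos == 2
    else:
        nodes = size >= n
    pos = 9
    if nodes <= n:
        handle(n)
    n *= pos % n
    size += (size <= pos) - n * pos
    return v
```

13

Transformed code:
def build(n, pos, nodes):
    log(size)
    v = v * (10 < n)
    pos = pos + nodes[pos]
    if 17 > size and size < v:
        nodes = v
        nodes = pos == 2
    else:
        nodes = size >= n
    pos = 9
    if nodes <= n:
        handle(n)
    n = n * (pos % n)
    size = size + ((size <= pos) - n * pos)
    return v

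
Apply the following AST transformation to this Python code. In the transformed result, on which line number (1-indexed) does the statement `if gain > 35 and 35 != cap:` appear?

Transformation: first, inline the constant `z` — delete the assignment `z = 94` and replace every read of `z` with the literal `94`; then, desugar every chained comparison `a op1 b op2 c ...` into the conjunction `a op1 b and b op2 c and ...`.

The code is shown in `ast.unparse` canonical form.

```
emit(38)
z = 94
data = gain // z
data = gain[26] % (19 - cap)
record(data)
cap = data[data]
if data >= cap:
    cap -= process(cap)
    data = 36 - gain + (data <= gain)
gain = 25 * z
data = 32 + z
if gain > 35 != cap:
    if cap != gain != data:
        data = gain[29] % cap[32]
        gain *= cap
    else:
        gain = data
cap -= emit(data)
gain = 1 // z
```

Transformed code:
emit(38)
data = gain // 94
data = gain[26] % (19 - cap)
record(data)
cap = data[data]
if data >= cap:
    cap -= process(cap)
    data = 36 - gain + (data <= gain)
gain = 25 * 94
data = 32 + 94
if gain > 35 and 35 != cap:
    if cap != gain and gain != data:
        data = gain[29] % cap[32]
        gain *= cap
    else:
        gain = data
cap -= emit(data)
gain = 1 // 94

11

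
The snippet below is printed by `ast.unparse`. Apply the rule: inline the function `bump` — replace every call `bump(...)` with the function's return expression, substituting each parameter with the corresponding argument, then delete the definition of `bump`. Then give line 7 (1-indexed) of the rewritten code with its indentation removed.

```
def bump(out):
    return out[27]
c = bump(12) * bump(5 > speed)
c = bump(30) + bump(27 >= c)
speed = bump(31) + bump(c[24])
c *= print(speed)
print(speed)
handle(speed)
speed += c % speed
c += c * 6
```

Transformed code:
c = 12[27] * (5 > speed)[27]
c = 30[27] + (27 >= c)[27]
speed = 31[27] + c[24][27]
c *= print(speed)
print(speed)
handle(speed)
speed += c % speed
c += c * 6

speed += c % speed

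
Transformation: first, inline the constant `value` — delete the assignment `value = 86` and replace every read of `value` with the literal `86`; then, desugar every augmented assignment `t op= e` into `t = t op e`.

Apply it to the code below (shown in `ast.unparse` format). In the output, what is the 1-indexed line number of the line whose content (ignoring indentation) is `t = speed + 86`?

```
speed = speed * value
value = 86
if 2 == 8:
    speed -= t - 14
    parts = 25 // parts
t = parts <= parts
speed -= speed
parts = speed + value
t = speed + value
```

8

Transformed code:
speed = speed * 86
if 2 == 8:
    speed = speed - (t - 14)
    parts = 25 // parts
t = parts <= parts
speed = speed - speed
parts = speed + 86
t = speed + 86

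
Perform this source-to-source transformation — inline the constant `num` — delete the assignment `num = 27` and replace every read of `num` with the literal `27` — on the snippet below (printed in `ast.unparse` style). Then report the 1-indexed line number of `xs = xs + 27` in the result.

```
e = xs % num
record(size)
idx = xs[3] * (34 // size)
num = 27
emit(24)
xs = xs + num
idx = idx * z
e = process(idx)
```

Transformed code:
e = xs % 27
record(size)
idx = xs[3] * (34 // size)
emit(24)
xs = xs + 27
idx = idx * z
e = process(idx)

5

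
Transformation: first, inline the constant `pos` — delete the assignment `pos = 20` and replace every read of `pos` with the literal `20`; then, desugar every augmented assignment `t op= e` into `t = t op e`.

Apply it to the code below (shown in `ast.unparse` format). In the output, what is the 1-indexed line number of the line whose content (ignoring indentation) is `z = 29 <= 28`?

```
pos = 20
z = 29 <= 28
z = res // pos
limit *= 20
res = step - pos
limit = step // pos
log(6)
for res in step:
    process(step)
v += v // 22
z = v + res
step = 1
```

Transformed code:
z = 29 <= 28
z = res // 20
limit = limit * 20
res = step - 20
limit = step // 20
log(6)
for res in step:
    process(step)
v = v + v // 22
z = v + res
step = 1

1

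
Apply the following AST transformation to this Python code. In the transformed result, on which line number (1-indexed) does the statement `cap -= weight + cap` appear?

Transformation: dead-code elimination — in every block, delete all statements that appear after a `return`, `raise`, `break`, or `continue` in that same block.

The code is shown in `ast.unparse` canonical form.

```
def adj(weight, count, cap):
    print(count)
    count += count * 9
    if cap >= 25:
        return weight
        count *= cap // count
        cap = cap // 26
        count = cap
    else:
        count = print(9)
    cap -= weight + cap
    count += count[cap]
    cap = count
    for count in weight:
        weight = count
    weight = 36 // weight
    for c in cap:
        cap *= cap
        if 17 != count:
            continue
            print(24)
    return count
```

8

Transformed code:
def adj(weight, count, cap):
    print(count)
    count += count * 9
    if cap >= 25:
        return weight
    else:
        count = print(9)
    cap -= weight + cap
    count += count[cap]
    cap = count
    for count in weight:
        weight = count
    weight = 36 // weight
    for c in cap:
        cap *= cap
        if 17 != count:
            continue
    return count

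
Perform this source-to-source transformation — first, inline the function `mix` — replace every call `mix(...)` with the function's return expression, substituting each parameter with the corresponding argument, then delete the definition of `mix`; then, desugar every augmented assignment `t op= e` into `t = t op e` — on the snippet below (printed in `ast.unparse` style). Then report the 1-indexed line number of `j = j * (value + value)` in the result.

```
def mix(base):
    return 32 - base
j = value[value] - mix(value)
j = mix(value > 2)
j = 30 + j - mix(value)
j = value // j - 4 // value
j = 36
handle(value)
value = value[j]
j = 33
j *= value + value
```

Transformed code:
j = value[value] - (32 - value)
j = 32 - (value > 2)
j = 30 + j - (32 - value)
j = value // j - 4 // value
j = 36
handle(value)
value = value[j]
j = 33
j = j * (value + value)

9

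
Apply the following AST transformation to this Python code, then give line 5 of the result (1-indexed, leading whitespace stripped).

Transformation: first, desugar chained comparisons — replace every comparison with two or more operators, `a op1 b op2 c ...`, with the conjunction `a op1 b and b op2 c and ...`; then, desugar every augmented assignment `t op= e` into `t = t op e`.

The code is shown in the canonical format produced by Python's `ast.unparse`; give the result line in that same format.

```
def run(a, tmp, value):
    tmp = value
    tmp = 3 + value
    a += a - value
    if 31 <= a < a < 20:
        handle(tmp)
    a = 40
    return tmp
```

if 31 <= a and a < a and (a < 20):

Transformed code:
def run(a, tmp, value):
    tmp = value
    tmp = 3 + value
    a = a + (a - value)
    if 31 <= a and a < a and (a < 20):
        handle(tmp)
    a = 40
    return tmp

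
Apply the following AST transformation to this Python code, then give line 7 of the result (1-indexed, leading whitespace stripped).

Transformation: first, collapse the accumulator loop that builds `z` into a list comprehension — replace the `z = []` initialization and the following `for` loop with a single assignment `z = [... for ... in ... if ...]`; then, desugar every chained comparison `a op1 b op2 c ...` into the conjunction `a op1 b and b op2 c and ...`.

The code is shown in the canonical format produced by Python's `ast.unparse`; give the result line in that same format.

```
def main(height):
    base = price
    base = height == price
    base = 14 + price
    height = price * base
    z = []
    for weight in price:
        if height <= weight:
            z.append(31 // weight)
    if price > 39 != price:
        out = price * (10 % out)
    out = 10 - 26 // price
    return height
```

if price > 39 and 39 != price:

Transformed code:
def main(height):
    base = price
    base = height == price
    base = 14 + price
    height = price * base
    z = [31 // weight for weight in price if height <= weight]
    if price > 39 and 39 != price:
        out = price * (10 % out)
    out = 10 - 26 // price
    return height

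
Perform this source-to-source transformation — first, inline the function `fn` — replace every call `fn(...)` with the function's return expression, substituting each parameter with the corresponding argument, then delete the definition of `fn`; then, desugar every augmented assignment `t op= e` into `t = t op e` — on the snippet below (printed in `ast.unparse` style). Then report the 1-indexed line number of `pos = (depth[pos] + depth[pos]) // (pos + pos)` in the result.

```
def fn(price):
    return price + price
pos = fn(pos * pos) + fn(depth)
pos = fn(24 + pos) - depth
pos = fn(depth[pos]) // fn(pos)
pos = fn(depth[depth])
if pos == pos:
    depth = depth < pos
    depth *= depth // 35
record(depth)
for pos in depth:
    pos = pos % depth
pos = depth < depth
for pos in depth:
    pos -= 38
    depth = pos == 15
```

3

Transformed code:
pos = pos * pos + pos * pos + (depth + depth)
pos = 24 + pos + (24 + pos) - depth
pos = (depth[pos] + depth[pos]) // (pos + pos)
pos = depth[depth] + depth[depth]
if pos == pos:
    depth = depth < pos
    depth = depth * (depth // 35)
record(depth)
for pos in depth:
    pos = pos % depth
pos = depth < depth
for pos in depth:
    pos = pos - 38
    depth = pos == 15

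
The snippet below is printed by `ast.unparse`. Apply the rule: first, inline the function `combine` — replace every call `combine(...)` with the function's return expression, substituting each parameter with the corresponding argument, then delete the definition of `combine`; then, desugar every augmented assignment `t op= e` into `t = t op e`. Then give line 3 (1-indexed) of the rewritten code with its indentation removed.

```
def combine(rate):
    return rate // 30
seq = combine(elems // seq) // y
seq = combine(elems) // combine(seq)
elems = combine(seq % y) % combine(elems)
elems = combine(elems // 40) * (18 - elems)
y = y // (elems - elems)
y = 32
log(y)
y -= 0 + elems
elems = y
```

elems = seq % y // 30 % (elems // 30)

Transformed code:
seq = elems // seq // 30 // y
seq = elems // 30 // (seq // 30)
elems = seq % y // 30 % (elems // 30)
elems = elems // 40 // 30 * (18 - elems)
y = y // (elems - elems)
y = 32
log(y)
y = y - (0 + elems)
elems = y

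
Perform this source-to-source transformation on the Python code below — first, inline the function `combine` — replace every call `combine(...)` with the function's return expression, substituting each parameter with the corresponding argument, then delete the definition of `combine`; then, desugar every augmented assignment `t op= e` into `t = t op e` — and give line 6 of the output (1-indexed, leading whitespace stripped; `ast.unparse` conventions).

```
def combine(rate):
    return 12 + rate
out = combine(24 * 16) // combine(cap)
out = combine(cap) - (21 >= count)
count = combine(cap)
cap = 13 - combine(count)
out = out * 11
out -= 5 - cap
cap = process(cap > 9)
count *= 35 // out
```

out = out - (5 - cap)

Transformed code:
out = (12 + 24 * 16) // (12 + cap)
out = 12 + cap - (21 >= count)
count = 12 + cap
cap = 13 - (12 + count)
out = out * 11
out = out - (5 - cap)
cap = process(cap > 9)
count = count * (35 // out)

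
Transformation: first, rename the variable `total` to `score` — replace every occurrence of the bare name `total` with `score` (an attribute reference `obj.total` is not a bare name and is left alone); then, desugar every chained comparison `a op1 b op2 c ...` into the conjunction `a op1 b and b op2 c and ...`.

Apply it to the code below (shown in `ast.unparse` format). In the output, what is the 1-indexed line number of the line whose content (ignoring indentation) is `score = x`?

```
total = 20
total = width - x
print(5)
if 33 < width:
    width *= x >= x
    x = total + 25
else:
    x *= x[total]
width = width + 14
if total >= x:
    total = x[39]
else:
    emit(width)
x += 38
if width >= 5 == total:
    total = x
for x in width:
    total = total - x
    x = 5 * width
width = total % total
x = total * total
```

Transformed code:
score = 20
score = width - x
print(5)
if 33 < width:
    width *= x >= x
    x = score + 25
else:
    x *= x[score]
width = width + 14
if score >= x:
    score = x[39]
else:
    emit(width)
x += 38
if width >= 5 and 5 == score:
    score = x
for x in width:
    score = score - x
    x = 5 * width
width = score % score
x = score * score

16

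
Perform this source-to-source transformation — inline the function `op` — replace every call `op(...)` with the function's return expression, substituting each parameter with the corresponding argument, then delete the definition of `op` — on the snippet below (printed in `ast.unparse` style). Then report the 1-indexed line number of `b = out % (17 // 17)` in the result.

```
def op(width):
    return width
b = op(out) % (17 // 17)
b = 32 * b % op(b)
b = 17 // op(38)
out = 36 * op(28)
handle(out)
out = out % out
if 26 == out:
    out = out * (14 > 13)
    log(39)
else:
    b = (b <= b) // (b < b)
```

Transformed code:
b = out % (17 // 17)
b = 32 * b % b
b = 17 // 38
out = 36 * 28
handle(out)
out = out % out
if 26 == out:
    out = out * (14 > 13)
    log(39)
else:
    b = (b <= b) // (b < b)

1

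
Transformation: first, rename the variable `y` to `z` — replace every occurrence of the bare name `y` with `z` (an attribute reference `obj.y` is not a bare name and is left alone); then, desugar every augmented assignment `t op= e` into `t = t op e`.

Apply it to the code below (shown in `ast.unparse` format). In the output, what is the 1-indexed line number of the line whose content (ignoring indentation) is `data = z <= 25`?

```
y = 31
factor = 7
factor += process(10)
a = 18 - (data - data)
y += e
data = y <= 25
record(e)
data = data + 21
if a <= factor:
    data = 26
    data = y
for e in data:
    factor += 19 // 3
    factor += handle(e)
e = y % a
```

6

Transformed code:
z = 31
factor = 7
factor = factor + process(10)
a = 18 - (data - data)
z = z + e
data = z <= 25
record(e)
data = data + 21
if a <= factor:
    data = 26
    data = z
for e in data:
    factor = factor + 19 // 3
    factor = factor + handle(e)
e = z % a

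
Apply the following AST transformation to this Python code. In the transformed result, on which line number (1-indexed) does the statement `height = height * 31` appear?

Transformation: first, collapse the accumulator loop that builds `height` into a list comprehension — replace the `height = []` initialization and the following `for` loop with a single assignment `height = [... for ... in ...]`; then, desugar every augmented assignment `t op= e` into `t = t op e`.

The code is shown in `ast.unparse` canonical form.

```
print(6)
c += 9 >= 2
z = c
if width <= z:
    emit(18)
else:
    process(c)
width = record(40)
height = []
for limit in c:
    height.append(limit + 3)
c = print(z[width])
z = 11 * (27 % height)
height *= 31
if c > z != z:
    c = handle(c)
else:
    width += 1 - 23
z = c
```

12

Transformed code:
print(6)
c = c + (9 >= 2)
z = c
if width <= z:
    emit(18)
else:
    process(c)
width = record(40)
height = [limit + 3 for limit in c]
c = print(z[width])
z = 11 * (27 % height)
height = height * 31
if c > z != z:
    c = handle(c)
else:
    width = width + (1 - 23)
z = c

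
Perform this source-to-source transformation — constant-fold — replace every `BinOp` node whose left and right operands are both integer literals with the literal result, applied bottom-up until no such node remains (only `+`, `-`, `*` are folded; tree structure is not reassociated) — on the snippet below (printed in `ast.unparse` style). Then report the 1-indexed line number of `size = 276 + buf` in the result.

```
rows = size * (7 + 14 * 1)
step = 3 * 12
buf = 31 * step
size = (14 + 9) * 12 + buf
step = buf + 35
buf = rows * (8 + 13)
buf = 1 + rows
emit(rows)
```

4

Transformed code:
rows = size * 21
step = 36
buf = 31 * step
size = 276 + buf
step = buf + 35
buf = rows * 21
buf = 1 + rows
emit(rows)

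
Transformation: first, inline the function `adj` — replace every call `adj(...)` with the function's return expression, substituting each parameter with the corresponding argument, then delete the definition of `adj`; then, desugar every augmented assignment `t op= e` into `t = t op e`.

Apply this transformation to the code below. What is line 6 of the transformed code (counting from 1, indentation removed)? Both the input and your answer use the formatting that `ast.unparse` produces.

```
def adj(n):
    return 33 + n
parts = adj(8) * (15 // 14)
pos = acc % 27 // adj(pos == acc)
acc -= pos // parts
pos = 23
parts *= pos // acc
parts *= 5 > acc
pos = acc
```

Transformed code:
parts = (33 + 8) * (15 // 14)
pos = acc % 27 // (33 + (pos == acc))
acc = acc - pos // parts
pos = 23
parts = parts * (pos // acc)
parts = parts * (5 > acc)
pos = acc

parts = parts * (5 > acc)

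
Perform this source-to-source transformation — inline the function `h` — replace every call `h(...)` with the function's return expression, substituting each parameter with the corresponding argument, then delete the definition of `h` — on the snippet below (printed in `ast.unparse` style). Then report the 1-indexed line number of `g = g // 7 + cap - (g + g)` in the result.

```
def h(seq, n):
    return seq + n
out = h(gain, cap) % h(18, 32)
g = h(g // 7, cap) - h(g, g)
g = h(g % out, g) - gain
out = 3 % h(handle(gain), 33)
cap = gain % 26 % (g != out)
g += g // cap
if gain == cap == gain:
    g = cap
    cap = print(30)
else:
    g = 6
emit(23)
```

2

Transformed code:
out = (gain + cap) % (18 + 32)
g = g // 7 + cap - (g + g)
g = g % out + g - gain
out = 3 % (handle(gain) + 33)
cap = gain % 26 % (g != out)
g += g // cap
if gain == cap == gain:
    g = cap
    cap = print(30)
else:
    g = 6
emit(23)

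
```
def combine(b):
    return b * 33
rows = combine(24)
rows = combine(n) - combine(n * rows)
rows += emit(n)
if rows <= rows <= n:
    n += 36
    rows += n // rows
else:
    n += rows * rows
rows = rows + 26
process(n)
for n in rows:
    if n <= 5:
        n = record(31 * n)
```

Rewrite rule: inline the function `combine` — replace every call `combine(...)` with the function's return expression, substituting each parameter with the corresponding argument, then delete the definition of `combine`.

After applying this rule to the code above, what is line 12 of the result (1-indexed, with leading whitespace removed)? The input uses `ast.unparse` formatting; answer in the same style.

if n <= 5:

Transformed code:
rows = 24 * 33
rows = n * 33 - n * rows * 33
rows += emit(n)
if rows <= rows <= n:
    n += 36
    rows += n // rows
else:
    n += rows * rows
rows = rows + 26
process(n)
for n in rows:
    if n <= 5:
        n = record(31 * n)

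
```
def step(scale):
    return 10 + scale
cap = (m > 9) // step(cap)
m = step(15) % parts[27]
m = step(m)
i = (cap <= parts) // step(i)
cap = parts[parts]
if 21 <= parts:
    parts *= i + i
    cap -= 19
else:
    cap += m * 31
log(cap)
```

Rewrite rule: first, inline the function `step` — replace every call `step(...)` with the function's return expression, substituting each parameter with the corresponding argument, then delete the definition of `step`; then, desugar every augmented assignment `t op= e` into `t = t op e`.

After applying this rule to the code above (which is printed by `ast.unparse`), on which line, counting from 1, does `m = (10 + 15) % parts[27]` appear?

2

Transformed code:
cap = (m > 9) // (10 + cap)
m = (10 + 15) % parts[27]
m = 10 + m
i = (cap <= parts) // (10 + i)
cap = parts[parts]
if 21 <= parts:
    parts = parts * (i + i)
    cap = cap - 19
else:
    cap = cap + m * 31
log(cap)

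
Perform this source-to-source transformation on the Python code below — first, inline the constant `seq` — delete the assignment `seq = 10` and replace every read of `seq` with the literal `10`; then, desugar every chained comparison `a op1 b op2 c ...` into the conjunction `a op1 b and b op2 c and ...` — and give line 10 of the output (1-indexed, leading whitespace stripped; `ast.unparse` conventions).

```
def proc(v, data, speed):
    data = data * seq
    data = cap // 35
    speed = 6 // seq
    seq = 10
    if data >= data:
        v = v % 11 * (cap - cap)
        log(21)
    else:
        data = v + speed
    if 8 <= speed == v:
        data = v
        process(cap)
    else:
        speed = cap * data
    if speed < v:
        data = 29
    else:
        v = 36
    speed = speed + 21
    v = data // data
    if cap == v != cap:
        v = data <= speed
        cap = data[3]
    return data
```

Transformed code:
def proc(v, data, speed):
    data = data * 10
    data = cap // 35
    speed = 6 // 10
    if data >= data:
        v = v % 11 * (cap - cap)
        log(21)
    else:
        data = v + speed
    if 8 <= speed and speed == v:
        data = v
        process(cap)
    else:
        speed = cap * data
    if speed < v:
        data = 29
    else:
        v = 36
    speed = speed + 21
    v = data // data
    if cap == v and v != cap:
        v = data <= speed
        cap = data[3]
    return data

if 8 <= speed and speed == v:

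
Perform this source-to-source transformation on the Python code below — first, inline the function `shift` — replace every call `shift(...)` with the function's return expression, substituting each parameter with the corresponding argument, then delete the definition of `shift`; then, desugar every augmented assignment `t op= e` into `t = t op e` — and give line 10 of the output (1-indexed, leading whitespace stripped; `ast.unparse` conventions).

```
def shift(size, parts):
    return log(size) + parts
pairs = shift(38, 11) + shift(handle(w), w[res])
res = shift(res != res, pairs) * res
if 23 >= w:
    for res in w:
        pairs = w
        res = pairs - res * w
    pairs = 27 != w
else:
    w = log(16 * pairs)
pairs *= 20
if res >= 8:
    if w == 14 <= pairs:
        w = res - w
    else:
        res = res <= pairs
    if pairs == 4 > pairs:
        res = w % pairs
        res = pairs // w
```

Transformed code:
pairs = log(38) + 11 + (log(handle(w)) + w[res])
res = (log(res != res) + pairs) * res
if 23 >= w:
    for res in w:
        pairs = w
        res = pairs - res * w
    pairs = 27 != w
else:
    w = log(16 * pairs)
pairs = pairs * 20
if res >= 8:
    if w == 14 <= pairs:
        w = res - w
    else:
        res = res <= pairs
    if pairs == 4 > pairs:
        res = w % pairs
        res = pairs // w

pairs = pairs * 20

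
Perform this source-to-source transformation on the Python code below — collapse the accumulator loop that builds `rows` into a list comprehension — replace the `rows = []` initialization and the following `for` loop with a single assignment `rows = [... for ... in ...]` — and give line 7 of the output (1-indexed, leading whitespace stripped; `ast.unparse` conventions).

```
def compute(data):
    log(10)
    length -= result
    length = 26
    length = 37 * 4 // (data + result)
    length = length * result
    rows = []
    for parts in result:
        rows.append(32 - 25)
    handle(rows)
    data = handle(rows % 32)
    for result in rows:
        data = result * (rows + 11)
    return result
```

rows = [32 - 25 for parts in result]

Transformed code:
def compute(data):
    log(10)
    length -= result
    length = 26
    length = 37 * 4 // (data + result)
    length = length * result
    rows = [32 - 25 for parts in result]
    handle(rows)
    data = handle(rows % 32)
    for result in rows:
        data = result * (rows + 11)
    return result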